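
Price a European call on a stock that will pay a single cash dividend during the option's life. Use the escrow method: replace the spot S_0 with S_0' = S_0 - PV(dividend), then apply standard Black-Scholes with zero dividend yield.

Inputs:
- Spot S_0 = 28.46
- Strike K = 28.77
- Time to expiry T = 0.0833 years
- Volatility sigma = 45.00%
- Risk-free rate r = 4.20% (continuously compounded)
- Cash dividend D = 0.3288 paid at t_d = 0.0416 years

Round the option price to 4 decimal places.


PV(D) = D * exp(-r * t_d) = 0.3288 * 0.99825433 = 0.32822602
S_0' = S_0 - PV(D) = 28.4600 - 0.32822602 = 28.13177398
d1 = (ln(S_0'/K) + (r + sigma^2/2)*T) / (sigma*sqrt(T)) = -0.08085113
d2 = d1 - sigma*sqrt(T) = -0.21072895
exp(-rT) = 0.99650751
N(d1) = 0.46778017; N(d2) = 0.41654939
C = S_0' * N(d1) - K * exp(-rT) * N(d2) = 28.13177398 * 0.46778017 - 28.7700 * 0.99650751 * 0.41654939 = 1.2172

Answer: Price = 1.2172


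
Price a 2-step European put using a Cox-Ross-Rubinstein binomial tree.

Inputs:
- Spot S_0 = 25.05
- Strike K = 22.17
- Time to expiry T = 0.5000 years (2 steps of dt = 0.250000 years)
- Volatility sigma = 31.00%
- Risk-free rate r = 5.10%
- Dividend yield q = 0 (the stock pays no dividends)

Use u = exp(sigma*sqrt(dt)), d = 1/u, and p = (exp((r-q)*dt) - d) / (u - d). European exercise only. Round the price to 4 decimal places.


dt = T/N = 0.250000
u = exp(sigma*sqrt(dt)) = 1.167658; d = 1/u = 0.856415
p = (exp((r-q)*dt) - d) / (u - d) = 0.502554
Discount per step: exp(-r*dt) = 0.987331
Stock lattice S(k, i) with i counting down-moves:
  k=0: S(0,0) = 25.0500
  k=1: S(1,0) = 29.2498; S(1,1) = 21.4532
  k=2: S(2,0) = 34.1538; S(2,1) = 25.0500; S(2,2) = 18.3728
Terminal payoffs V(N, i) = max(K - S_T, 0):
  V(2,0) = 0.000000; V(2,1) = 0.000000; V(2,2) = 3.797154
Backward induction: V(k, i) = exp(-r*dt) * [p * V(k+1, i) + (1-p) * V(k+1, i+1)].
  V(1,0) = exp(-r*dt) * [p*0.000000 + (1-p)*0.000000] = 0.000000
  V(1,1) = exp(-r*dt) * [p*0.000000 + (1-p)*3.797154] = 1.864947
  V(0,0) = exp(-r*dt) * [p*0.000000 + (1-p)*1.864947] = 0.915956

Answer: Price = V(0,0) = 0.9160


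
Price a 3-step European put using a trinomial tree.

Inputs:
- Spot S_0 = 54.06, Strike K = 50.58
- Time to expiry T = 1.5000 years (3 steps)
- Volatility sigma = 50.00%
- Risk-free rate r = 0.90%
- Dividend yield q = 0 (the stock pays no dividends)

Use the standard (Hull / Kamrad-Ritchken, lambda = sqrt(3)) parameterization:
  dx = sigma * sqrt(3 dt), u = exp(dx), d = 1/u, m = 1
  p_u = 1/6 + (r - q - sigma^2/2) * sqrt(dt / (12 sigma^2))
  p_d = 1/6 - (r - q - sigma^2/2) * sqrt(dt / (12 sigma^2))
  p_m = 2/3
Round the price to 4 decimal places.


dt = T/N = 0.500000; dx = sigma*sqrt(3*dt) = 0.612372
u = exp(dx) = 1.844803; d = 1/u = 0.542063
p_u = 0.119310, p_m = 0.666667, p_d = 0.214023
Discount per step: exp(-r*dt) = 0.995510
Stock lattice S(k, j) with j the centered position index:
  k=0: S(0,+0) = 54.0600
  k=1: S(1,-1) = 29.3039; S(1,+0) = 54.0600; S(1,+1) = 99.7300
  k=2: S(2,-2) = 15.8846; S(2,-1) = 29.3039; S(2,+0) = 54.0600; S(2,+1) = 99.7300; S(2,+2) = 183.9823
  k=3: S(3,-3) = 8.6105; S(3,-2) = 15.8846; S(3,-1) = 29.3039; S(3,+0) = 54.0600; S(3,+1) = 99.7300; S(3,+2) = 183.9823; S(3,+3) = 339.4110
Terminal payoffs V(N, j) = max(K - S_T, 0):
  V(3,-3) = 41.969544; V(3,-2) = 34.695407; V(3,-1) = 21.276056; V(3,+0) = 0.000000; V(3,+1) = 0.000000; V(3,+2) = 0.000000; V(3,+3) = 0.000000
Backward induction: V(k, j) = exp(-r*dt) * [p_u * V(k+1, j+1) + p_m * V(k+1, j) + p_d * V(k+1, j-1)]
  V(2,-2) = exp(-r*dt) * [p_u*21.276056 + p_m*34.695407 + p_d*41.969544] = 34.495602
  V(2,-1) = exp(-r*dt) * [p_u*0.000000 + p_m*21.276056 + p_d*34.695407] = 21.512644
  V(2,+0) = exp(-r*dt) * [p_u*0.000000 + p_m*0.000000 + p_d*21.276056] = 4.533130
  V(2,+1) = exp(-r*dt) * [p_u*0.000000 + p_m*0.000000 + p_d*0.000000] = 0.000000
  V(2,+2) = exp(-r*dt) * [p_u*0.000000 + p_m*0.000000 + p_d*0.000000] = 0.000000
  V(1,-1) = exp(-r*dt) * [p_u*4.533130 + p_m*21.512644 + p_d*34.495602] = 22.165508
  V(1,+0) = exp(-r*dt) * [p_u*0.000000 + p_m*4.533130 + p_d*21.512644] = 7.592056
  V(1,+1) = exp(-r*dt) * [p_u*0.000000 + p_m*0.000000 + p_d*4.533130] = 0.965840
  V(0,+0) = exp(-r*dt) * [p_u*0.965840 + p_m*7.592056 + p_d*22.165508] = 9.876002

Answer: Price = V(0,0) = 9.8760


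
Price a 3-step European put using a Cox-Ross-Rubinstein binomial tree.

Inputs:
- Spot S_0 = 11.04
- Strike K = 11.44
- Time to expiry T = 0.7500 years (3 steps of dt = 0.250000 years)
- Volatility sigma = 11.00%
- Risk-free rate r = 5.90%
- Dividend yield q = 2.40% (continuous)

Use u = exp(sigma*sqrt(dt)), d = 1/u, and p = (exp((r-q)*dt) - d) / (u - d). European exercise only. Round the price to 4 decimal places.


dt = T/N = 0.250000
u = exp(sigma*sqrt(dt)) = 1.056541; d = 1/u = 0.946485
p = (exp((r-q)*dt) - d) / (u - d) = 0.566108
Discount per step: exp(-r*dt) = 0.985358
Stock lattice S(k, i) with i counting down-moves:
  k=0: S(0,0) = 11.0400
  k=1: S(1,0) = 11.6642; S(1,1) = 10.4492
  k=2: S(2,0) = 12.3237; S(2,1) = 11.0400; S(2,2) = 9.8900
  k=3: S(3,0) = 13.0205; S(3,1) = 11.6642; S(3,2) = 10.4492; S(3,3) = 9.3607
Terminal payoffs V(N, i) = max(K - S_T, 0):
  V(3,0) = 0.000000; V(3,1) = 0.000000; V(3,2) = 0.990804; V(3,3) = 2.079254
Backward induction: V(k, i) = exp(-r*dt) * [p * V(k+1, i) + (1-p) * V(k+1, i+1)].
  V(2,0) = exp(-r*dt) * [p*0.000000 + (1-p)*0.000000] = 0.000000
  V(2,1) = exp(-r*dt) * [p*0.000000 + (1-p)*0.990804] = 0.423608
  V(2,2) = exp(-r*dt) * [p*0.990804 + (1-p)*2.079254] = 1.441652
  V(1,0) = exp(-r*dt) * [p*0.000000 + (1-p)*0.423608] = 0.181109
  V(1,1) = exp(-r*dt) * [p*0.423608 + (1-p)*1.441652] = 0.852659
  V(0,0) = exp(-r*dt) * [p*0.181109 + (1-p)*0.852659] = 0.465571

Answer: Price = V(0,0) = 0.4656


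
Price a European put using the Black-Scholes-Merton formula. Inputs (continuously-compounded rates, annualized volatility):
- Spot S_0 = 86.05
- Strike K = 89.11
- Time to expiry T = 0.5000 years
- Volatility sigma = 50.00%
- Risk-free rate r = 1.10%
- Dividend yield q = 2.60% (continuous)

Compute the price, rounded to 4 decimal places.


d1 = (ln(S/K) + (r - q + 0.5*sigma^2) * T) / (sigma * sqrt(T)) = 0.05672965
d2 = d1 - sigma * sqrt(T) = -0.29682374
exp(-rT) = 0.99451510; exp(-qT) = 0.98708414
P = K * exp(-rT) * N(-d2) - S_0 * exp(-qT) * N(-d1)
N(-d1) = 0.47738028; N(-d2) = 0.61669946
P = 89.1100 * 0.99451510 * 0.61669946 - 86.0500 * 0.98708414 * 0.47738028 = 14.1047

Answer: Price = 14.1047


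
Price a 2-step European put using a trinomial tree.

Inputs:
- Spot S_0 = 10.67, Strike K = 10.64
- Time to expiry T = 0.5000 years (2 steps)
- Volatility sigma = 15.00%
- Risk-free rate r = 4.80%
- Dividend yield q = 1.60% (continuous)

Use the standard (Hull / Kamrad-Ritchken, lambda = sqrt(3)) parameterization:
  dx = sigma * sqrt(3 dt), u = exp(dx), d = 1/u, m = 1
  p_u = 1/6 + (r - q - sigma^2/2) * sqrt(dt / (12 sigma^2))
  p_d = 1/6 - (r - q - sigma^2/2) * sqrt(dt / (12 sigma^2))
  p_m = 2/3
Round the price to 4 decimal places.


Answer: Price = V(0,0) = 0.2931

Derivation:
dt = T/N = 0.250000; dx = sigma*sqrt(3*dt) = 0.129904
u = exp(dx) = 1.138719; d = 1/u = 0.878180
p_u = 0.186633, p_m = 0.666667, p_d = 0.146700
Discount per step: exp(-r*dt) = 0.988072
Stock lattice S(k, j) with j the centered position index:
  k=0: S(0,+0) = 10.6700
  k=1: S(1,-1) = 9.3702; S(1,+0) = 10.6700; S(1,+1) = 12.1501
  k=2: S(2,-2) = 8.2287; S(2,-1) = 9.3702; S(2,+0) = 10.6700; S(2,+1) = 12.1501; S(2,+2) = 13.8356
Terminal payoffs V(N, j) = max(K - S_T, 0):
  V(2,-2) = 2.411297; V(2,-1) = 1.269820; V(2,+0) = 0.000000; V(2,+1) = 0.000000; V(2,+2) = 0.000000
Backward induction: V(k, j) = exp(-r*dt) * [p_u * V(k+1, j+1) + p_m * V(k+1, j) + p_d * V(k+1, j-1)]
  V(1,-1) = exp(-r*dt) * [p_u*0.000000 + p_m*1.269820 + p_d*2.411297] = 1.185967
  V(1,+0) = exp(-r*dt) * [p_u*0.000000 + p_m*0.000000 + p_d*1.269820] = 0.184061
  V(1,+1) = exp(-r*dt) * [p_u*0.000000 + p_m*0.000000 + p_d*0.000000] = 0.000000
  V(0,+0) = exp(-r*dt) * [p_u*0.000000 + p_m*0.184061 + p_d*1.185967] = 0.293149


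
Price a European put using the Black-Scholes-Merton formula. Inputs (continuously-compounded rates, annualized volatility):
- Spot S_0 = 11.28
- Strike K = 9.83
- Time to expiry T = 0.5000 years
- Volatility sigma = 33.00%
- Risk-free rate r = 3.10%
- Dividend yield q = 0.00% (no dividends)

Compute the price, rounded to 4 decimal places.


Answer: Price = 0.3736

Derivation:
d1 = (ln(S/K) + (r - q + 0.5*sigma^2) * T) / (sigma * sqrt(T)) = 0.77274905
d2 = d1 - sigma * sqrt(T) = 0.53940382
exp(-rT) = 0.98461951; exp(-qT) = 1.00000000
P = K * exp(-rT) * N(-d2) - S_0 * exp(-qT) * N(-d1)
N(-d1) = 0.21983545; N(-d2) = 0.29480412
P = 9.8300 * 0.98461951 * 0.29480412 - 11.2800 * 1.00000000 * 0.21983545 = 0.3736


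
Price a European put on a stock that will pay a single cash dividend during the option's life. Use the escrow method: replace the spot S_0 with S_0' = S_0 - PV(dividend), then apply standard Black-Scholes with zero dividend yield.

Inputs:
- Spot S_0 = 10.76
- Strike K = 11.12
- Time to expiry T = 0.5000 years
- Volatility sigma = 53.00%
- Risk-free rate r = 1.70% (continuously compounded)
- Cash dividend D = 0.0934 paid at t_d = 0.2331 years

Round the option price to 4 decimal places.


Answer: Price = 1.7979

Derivation:
PV(D) = D * exp(-r * t_d) = 0.0934 * 0.99604514 = 0.09303062
S_0' = S_0 - PV(D) = 10.7600 - 0.09303062 = 10.66696938
d1 = (ln(S_0'/K) + (r + sigma^2/2)*T) / (sigma*sqrt(T)) = 0.09907955
d2 = d1 - sigma*sqrt(T) = -0.27568705
exp(-rT) = 0.99153602
N(-d1) = 0.46053756; N(-d2) = 0.60860578
P = K * exp(-rT) * N(-d2) - S_0' * N(-d1) = 11.1200 * 0.99153602 * 0.60860578 - 10.66696938 * 0.46053756 = 1.7979


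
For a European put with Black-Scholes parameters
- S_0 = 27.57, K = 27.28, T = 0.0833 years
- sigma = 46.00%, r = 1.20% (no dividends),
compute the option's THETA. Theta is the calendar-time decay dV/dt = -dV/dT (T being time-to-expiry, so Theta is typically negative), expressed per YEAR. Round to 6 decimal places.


Answer: Theta = -8.501467

Derivation:
d1 = 0.1535591869; d2 = 0.0207951857
phi(d1) = 0.3942662860; exp(-qT) = 1.0000000000; exp(-rT) = 0.9990008994
Theta = -S*exp(-qT)*phi(d1)*sigma/(2*sqrt(T)) + r*K*exp(-rT)*N(-d2) - q*S*exp(-qT)*N(-d1)
N(-d1) = 0.4389786597; N(-d2) = 0.4917045191; sqrt(T) = 0.2886173938
Term 1 = -27.5700 * 1.0000000000 * 0.3942662860 * 0.4600 / (2 * 0.2886173938) = -8.6622705348
Term 2 = 0.0120 * 27.2800 * 0.9990008994 * 0.4917045191 = 0.1608035718
Term 3 = 0 (no dividend yield, q = 0)
Theta = -8.6622705348 + (0.1608035718) + (0.0000000000) = -8.501467


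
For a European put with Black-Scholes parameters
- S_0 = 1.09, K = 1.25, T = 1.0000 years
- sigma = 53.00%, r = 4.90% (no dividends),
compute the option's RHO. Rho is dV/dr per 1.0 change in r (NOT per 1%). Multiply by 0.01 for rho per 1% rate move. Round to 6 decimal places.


Answer: Rho = -0.793591

Derivation:
d1 = 0.0990266885; d2 = -0.4309733115
phi(d1) = 0.3969909972; exp(-qT) = 1.0000000000; exp(-rT) = 0.9521811297
N(-d2) = 0.6667561119
Rho = -K*T*exp(-rT)*N(-d2) = -1.2500 * 1.0000 * 0.9521811297 * 0.6667561119 = -0.793591


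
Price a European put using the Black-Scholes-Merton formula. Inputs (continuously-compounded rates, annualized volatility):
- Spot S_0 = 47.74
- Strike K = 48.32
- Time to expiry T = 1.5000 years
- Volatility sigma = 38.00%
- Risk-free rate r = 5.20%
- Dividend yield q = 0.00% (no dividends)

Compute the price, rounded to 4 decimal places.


d1 = (ln(S/K) + (r - q + 0.5*sigma^2) * T) / (sigma * sqrt(T)) = 0.37435093
d2 = d1 - sigma * sqrt(T) = -0.09105212
exp(-rT) = 0.92496443; exp(-qT) = 1.00000000
P = K * exp(-rT) * N(-d2) - S_0 * exp(-qT) * N(-d1)
N(-d1) = 0.35407162; N(-d2) = 0.53627441
P = 48.3200 * 0.92496443 * 0.53627441 - 47.7400 * 1.00000000 * 0.35407162 = 7.0650

Answer: Price = 7.0650


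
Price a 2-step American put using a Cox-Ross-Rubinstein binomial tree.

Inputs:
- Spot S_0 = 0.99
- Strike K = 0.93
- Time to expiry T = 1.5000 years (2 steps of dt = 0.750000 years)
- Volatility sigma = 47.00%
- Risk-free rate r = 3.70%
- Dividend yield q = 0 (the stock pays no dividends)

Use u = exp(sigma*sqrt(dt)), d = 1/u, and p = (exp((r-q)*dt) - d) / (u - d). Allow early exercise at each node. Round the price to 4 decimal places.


Answer: Price = V(0,0) = 0.1494

Derivation:
dt = T/N = 0.750000
u = exp(sigma*sqrt(dt)) = 1.502352; d = 1/u = 0.665623
p = (exp((r-q)*dt) - d) / (u - d) = 0.433253
Discount per step: exp(-r*dt) = 0.972631
Stock lattice S(k, i) with i counting down-moves:
  k=0: S(0,0) = 0.9900
  k=1: S(1,0) = 1.4873; S(1,1) = 0.6590
  k=2: S(2,0) = 2.2345; S(2,1) = 0.9900; S(2,2) = 0.4386
Terminal payoffs V(N, i) = max(K - S_T, 0):
  V(2,0) = 0.000000; V(2,1) = 0.000000; V(2,2) = 0.491377
Backward induction: V(k, i) = exp(-r*dt) * [p * V(k+1, i) + (1-p) * V(k+1, i+1)]; then take max(V_cont, immediate exercise) for American.
  V(1,0) = exp(-r*dt) * [p*0.000000 + (1-p)*0.000000] = 0.000000; exercise = 0.000000; V(1,0) = max -> 0.000000
  V(1,1) = exp(-r*dt) * [p*0.000000 + (1-p)*0.491377] = 0.270864; exercise = 0.271033; V(1,1) = max -> 0.271033
  V(0,0) = exp(-r*dt) * [p*0.000000 + (1-p)*0.271033] = 0.149403; exercise = 0.000000; V(0,0) = max -> 0.149403


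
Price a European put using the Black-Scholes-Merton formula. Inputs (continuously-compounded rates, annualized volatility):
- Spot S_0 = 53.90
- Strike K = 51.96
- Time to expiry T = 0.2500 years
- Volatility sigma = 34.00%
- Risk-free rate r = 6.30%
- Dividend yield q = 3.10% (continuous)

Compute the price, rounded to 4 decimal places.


Answer: Price = 2.4971

Derivation:
d1 = (ln(S/K) + (r - q + 0.5*sigma^2) * T) / (sigma * sqrt(T)) = 0.34768404
d2 = d1 - sigma * sqrt(T) = 0.17768404
exp(-rT) = 0.98437338; exp(-qT) = 0.99227995
P = K * exp(-rT) * N(-d2) - S_0 * exp(-qT) * N(-d1)
N(-d1) = 0.36403874; N(-d2) = 0.42948556
P = 51.9600 * 0.98437338 * 0.42948556 - 53.9000 * 0.99227995 * 0.36403874 = 2.4971


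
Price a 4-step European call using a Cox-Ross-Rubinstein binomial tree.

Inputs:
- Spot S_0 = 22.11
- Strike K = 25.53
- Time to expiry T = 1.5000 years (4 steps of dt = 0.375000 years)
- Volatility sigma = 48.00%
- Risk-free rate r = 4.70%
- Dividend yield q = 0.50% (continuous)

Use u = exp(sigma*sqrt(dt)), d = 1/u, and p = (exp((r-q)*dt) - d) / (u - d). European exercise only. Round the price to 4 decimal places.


dt = T/N = 0.375000
u = exp(sigma*sqrt(dt)) = 1.341702; d = 1/u = 0.745322
p = (exp((r-q)*dt) - d) / (u - d) = 0.453658
Discount per step: exp(-r*dt) = 0.982529
Stock lattice S(k, i) with i counting down-moves:
  k=0: S(0,0) = 22.1100
  k=1: S(1,0) = 29.6650; S(1,1) = 16.4791
  k=2: S(2,0) = 39.8016; S(2,1) = 22.1100; S(2,2) = 12.2822
  k=3: S(3,0) = 53.4019; S(3,1) = 29.6650; S(3,2) = 16.4791; S(3,3) = 9.1542
  k=4: S(4,0) = 71.6494; S(4,1) = 39.8016; S(4,2) = 22.1100; S(4,3) = 12.2822; S(4,4) = 6.8228
Terminal payoffs V(N, i) = max(S_T - K, 0):
  V(4,0) = 46.119421; V(4,1) = 14.271617; V(4,2) = 0.000000; V(4,3) = 0.000000; V(4,4) = 0.000000
Backward induction: V(k, i) = exp(-r*dt) * [p * V(k+1, i) + (1-p) * V(k+1, i+1)].
  V(3,0) = exp(-r*dt) * [p*46.119421 + (1-p)*14.271617] = 28.217888
  V(3,1) = exp(-r*dt) * [p*14.271617 + (1-p)*0.000000] = 6.361325
  V(3,2) = exp(-r*dt) * [p*0.000000 + (1-p)*0.000000] = 0.000000
  V(3,3) = exp(-r*dt) * [p*0.000000 + (1-p)*0.000000] = 0.000000
  V(2,0) = exp(-r*dt) * [p*28.217888 + (1-p)*6.361325] = 15.992372
  V(2,1) = exp(-r*dt) * [p*6.361325 + (1-p)*0.000000] = 2.835450
  V(2,2) = exp(-r*dt) * [p*0.000000 + (1-p)*0.000000] = 0.000000
  V(1,0) = exp(-r*dt) * [p*15.992372 + (1-p)*2.835450] = 8.650382
  V(1,1) = exp(-r*dt) * [p*2.835450 + (1-p)*0.000000] = 1.263853
  V(0,0) = exp(-r*dt) * [p*8.650382 + (1-p)*1.263853] = 4.534189

Answer: Price = V(0,0) = 4.5342


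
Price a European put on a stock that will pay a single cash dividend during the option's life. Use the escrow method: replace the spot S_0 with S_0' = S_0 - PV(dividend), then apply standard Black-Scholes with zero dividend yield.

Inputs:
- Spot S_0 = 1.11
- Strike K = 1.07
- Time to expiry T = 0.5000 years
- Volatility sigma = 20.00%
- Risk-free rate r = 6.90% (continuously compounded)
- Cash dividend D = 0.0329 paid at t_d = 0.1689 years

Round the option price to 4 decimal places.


Answer: Price = 0.0402

Derivation:
PV(D) = D * exp(-r * t_d) = 0.0329 * 0.98841355 = 0.03251881
S_0' = S_0 - PV(D) = 1.1100 - 0.03251881 = 1.07748119
d1 = (ln(S_0'/K) + (r + sigma^2/2)*T) / (sigma*sqrt(T)) = 0.36392977
d2 = d1 - sigma*sqrt(T) = 0.22250841
exp(-rT) = 0.96608834
N(-d1) = 0.35795523; N(-d2) = 0.41195906
P = K * exp(-rT) * N(-d2) - S_0' * N(-d1) = 1.0700 * 0.96608834 * 0.41195906 - 1.07748119 * 0.35795523 = 0.0402


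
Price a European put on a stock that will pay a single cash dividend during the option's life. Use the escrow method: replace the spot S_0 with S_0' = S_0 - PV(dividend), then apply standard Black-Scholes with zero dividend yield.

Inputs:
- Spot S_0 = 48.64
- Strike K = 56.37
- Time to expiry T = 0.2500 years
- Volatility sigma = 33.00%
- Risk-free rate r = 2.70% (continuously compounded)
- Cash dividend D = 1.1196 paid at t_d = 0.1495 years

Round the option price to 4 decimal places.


PV(D) = D * exp(-r * t_d) = 1.1196 * 0.99597164 = 1.11508984
S_0' = S_0 - PV(D) = 48.6400 - 1.11508984 = 47.52491016
d1 = (ln(S_0'/K) + (r + sigma^2/2)*T) / (sigma*sqrt(T)) = -0.91103396
d2 = d1 - sigma*sqrt(T) = -1.07603396
exp(-rT) = 0.99327273
N(-d1) = 0.81886126; N(-d2) = 0.85904397
P = K * exp(-rT) * N(-d2) - S_0' * N(-d1) = 56.3700 * 0.99327273 * 0.85904397 - 47.52491016 * 0.81886126 = 9.1822

Answer: Price = 9.1822


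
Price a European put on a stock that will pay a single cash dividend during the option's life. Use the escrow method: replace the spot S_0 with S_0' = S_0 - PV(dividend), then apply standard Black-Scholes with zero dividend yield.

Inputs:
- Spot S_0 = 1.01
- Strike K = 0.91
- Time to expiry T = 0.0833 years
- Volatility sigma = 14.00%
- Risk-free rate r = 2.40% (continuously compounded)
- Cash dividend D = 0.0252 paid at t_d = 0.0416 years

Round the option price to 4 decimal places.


Answer: Price = 0.0003

Derivation:
PV(D) = D * exp(-r * t_d) = 0.0252 * 0.99900210 = 0.02517485
S_0' = S_0 - PV(D) = 1.0100 - 0.02517485 = 0.98482515
d1 = (ln(S_0'/K) + (r + sigma^2/2)*T) / (sigma*sqrt(T)) = 2.02529746
d2 = d1 - sigma*sqrt(T) = 1.98489102
exp(-rT) = 0.99800280
N(-d1) = 0.02141841; N(-d2) = 0.02357830
P = K * exp(-rT) * N(-d2) - S_0' * N(-d1) = 0.9100 * 0.99800280 * 0.02357830 - 0.98482515 * 0.02141841 = 0.0003


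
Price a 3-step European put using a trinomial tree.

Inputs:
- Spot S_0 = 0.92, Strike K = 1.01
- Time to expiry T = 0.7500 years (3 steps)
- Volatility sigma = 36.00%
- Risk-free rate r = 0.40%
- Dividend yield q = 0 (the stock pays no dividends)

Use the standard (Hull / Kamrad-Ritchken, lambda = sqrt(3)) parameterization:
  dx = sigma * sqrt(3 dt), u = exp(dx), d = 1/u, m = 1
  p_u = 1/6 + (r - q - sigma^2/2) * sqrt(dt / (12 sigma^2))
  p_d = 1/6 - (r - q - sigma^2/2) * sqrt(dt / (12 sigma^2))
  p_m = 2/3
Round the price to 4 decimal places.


Answer: Price = V(0,0) = 0.1691

Derivation:
dt = T/N = 0.250000; dx = sigma*sqrt(3*dt) = 0.311769
u = exp(dx) = 1.365839; d = 1/u = 0.732151
p_u = 0.142290, p_m = 0.666667, p_d = 0.191044
Discount per step: exp(-r*dt) = 0.999000
Stock lattice S(k, j) with j the centered position index:
  k=0: S(0,+0) = 0.9200
  k=1: S(1,-1) = 0.6736; S(1,+0) = 0.9200; S(1,+1) = 1.2566
  k=2: S(2,-2) = 0.4932; S(2,-1) = 0.6736; S(2,+0) = 0.9200; S(2,+1) = 1.2566; S(2,+2) = 1.7163
  k=3: S(3,-3) = 0.3611; S(3,-2) = 0.4932; S(3,-1) = 0.6736; S(3,+0) = 0.9200; S(3,+1) = 1.2566; S(3,+2) = 1.7163; S(3,+3) = 2.3442
Terminal payoffs V(N, j) = max(K - S_T, 0):
  V(3,-3) = 0.648932; V(3,-2) = 0.516839; V(3,-1) = 0.336422; V(3,+0) = 0.090000; V(3,+1) = 0.000000; V(3,+2) = 0.000000; V(3,+3) = 0.000000
Backward induction: V(k, j) = exp(-r*dt) * [p_u * V(k+1, j+1) + p_m * V(k+1, j) + p_d * V(k+1, j-1)]
  V(2,-2) = exp(-r*dt) * [p_u*0.336422 + p_m*0.516839 + p_d*0.648932] = 0.515887
  V(2,-1) = exp(-r*dt) * [p_u*0.090000 + p_m*0.336422 + p_d*0.516839] = 0.335490
  V(2,+0) = exp(-r*dt) * [p_u*0.000000 + p_m*0.090000 + p_d*0.336422] = 0.124147
  V(2,+1) = exp(-r*dt) * [p_u*0.000000 + p_m*0.000000 + p_d*0.090000] = 0.017177
  V(2,+2) = exp(-r*dt) * [p_u*0.000000 + p_m*0.000000 + p_d*0.000000] = 0.000000
  V(1,-1) = exp(-r*dt) * [p_u*0.124147 + p_m*0.335490 + p_d*0.515887] = 0.339542
  V(1,+0) = exp(-r*dt) * [p_u*0.017177 + p_m*0.124147 + p_d*0.335490] = 0.149153
  V(1,+1) = exp(-r*dt) * [p_u*0.000000 + p_m*0.017177 + p_d*0.124147] = 0.035134
  V(0,+0) = exp(-r*dt) * [p_u*0.035134 + p_m*0.149153 + p_d*0.339542] = 0.169133


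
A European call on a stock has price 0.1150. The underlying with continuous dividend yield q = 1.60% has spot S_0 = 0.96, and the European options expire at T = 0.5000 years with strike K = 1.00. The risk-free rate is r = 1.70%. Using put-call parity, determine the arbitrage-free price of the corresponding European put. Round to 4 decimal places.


Answer: Put price = 0.1542

Derivation:
Put-call parity: C - P = S_0 * exp(-qT) - K * exp(-rT).
S_0 * exp(-qT) = 0.9600 * 0.99203191 = 0.95235064
K * exp(-rT) = 1.0000 * 0.99153602 = 0.99153602
P = C - S*exp(-qT) + K*exp(-rT)
P = 0.1150 - 0.95235064 + 0.99153602 = 0.1542


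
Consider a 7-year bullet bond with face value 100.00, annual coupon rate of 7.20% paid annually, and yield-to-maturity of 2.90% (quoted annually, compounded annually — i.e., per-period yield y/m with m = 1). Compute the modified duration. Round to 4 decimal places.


Coupon per period c = face * coupon_rate / m = 7.200000
Periods per year m = 1; per-period yield y/m = 0.029000
Number of cashflows N = 7
Cashflows (t years, CF_t, discount factor 1/(1+y/m)^(m*t), PV):
  t = 1.0000: CF_t = 7.200000, DF = 0.971817, PV = 6.997085
  t = 2.0000: CF_t = 7.200000, DF = 0.944429, PV = 6.799888
  t = 3.0000: CF_t = 7.200000, DF = 0.917812, PV = 6.608249
  t = 4.0000: CF_t = 7.200000, DF = 0.891946, PV = 6.422010
  t = 5.0000: CF_t = 7.200000, DF = 0.866808, PV = 6.241021
  t = 6.0000: CF_t = 7.200000, DF = 0.842379, PV = 6.065132
  t = 7.0000: CF_t = 107.200000, DF = 0.818639, PV = 87.758090
Price P = sum_t PV_t = 126.891474
First compute Macaulay numerator sum_t t * PV_t:
  t * PV_t at t = 1.0000: 6.997085
  t * PV_t at t = 2.0000: 13.599776
  t * PV_t at t = 3.0000: 19.824746
  t * PV_t at t = 4.0000: 25.688041
  t * PV_t at t = 5.0000: 31.205103
  t * PV_t at t = 6.0000: 36.390791
  t * PV_t at t = 7.0000: 614.306629
Macaulay duration D = 748.012171 / 126.891474 = 5.894897
Modified duration = D / (1 + y/m) = 5.894897 / (1 + 0.029000) = 5.728763

Answer: Modified duration = 5.7288


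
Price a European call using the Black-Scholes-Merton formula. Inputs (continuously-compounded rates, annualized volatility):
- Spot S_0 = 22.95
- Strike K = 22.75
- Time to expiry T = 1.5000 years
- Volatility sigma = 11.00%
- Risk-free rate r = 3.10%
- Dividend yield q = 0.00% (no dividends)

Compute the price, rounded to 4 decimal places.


d1 = (ln(S/K) + (r - q + 0.5*sigma^2) * T) / (sigma * sqrt(T)) = 0.47748565
d2 = d1 - sigma * sqrt(T) = 0.34276371
exp(-rT) = 0.95456456; exp(-qT) = 1.00000000
C = S_0 * exp(-qT) * N(d1) - K * exp(-rT) * N(d2)
N(d1) = 0.68349183; N(d2) = 0.63411189
C = 22.9500 * 1.00000000 * 0.68349183 - 22.7500 * 0.95456456 * 0.63411189 = 1.9155

Answer: Price = 1.9155


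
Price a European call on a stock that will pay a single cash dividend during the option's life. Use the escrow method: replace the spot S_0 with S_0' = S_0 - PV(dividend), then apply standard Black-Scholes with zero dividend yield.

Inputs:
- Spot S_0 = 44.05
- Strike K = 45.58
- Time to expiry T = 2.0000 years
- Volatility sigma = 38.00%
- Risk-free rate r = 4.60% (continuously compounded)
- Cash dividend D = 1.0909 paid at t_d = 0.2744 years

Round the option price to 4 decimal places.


PV(D) = D * exp(-r * t_d) = 1.0909 * 0.98745693 = 1.07721676
S_0' = S_0 - PV(D) = 44.0500 - 1.07721676 = 42.97278324
d1 = (ln(S_0'/K) + (r + sigma^2/2)*T) / (sigma*sqrt(T)) = 0.33028947
d2 = d1 - sigma*sqrt(T) = -0.20711168
exp(-rT) = 0.91210515
N(d1) = 0.62940938; N(d2) = 0.41796132
C = S_0' * N(d1) - K * exp(-rT) * N(d2) = 42.97278324 * 0.62940938 - 45.5800 * 0.91210515 * 0.41796132 = 9.6713

Answer: Price = 9.6713


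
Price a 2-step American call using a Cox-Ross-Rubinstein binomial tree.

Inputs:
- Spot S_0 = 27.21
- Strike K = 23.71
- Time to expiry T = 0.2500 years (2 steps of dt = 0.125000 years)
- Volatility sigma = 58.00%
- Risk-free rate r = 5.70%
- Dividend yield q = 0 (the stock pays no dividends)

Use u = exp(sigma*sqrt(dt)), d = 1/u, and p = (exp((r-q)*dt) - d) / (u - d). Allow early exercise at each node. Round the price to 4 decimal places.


Answer: Price = V(0,0) = 5.4237

Derivation:
dt = T/N = 0.125000
u = exp(sigma*sqrt(dt)) = 1.227600; d = 1/u = 0.814598
p = (exp((r-q)*dt) - d) / (u - d) = 0.466227
Discount per step: exp(-r*dt) = 0.992900
Stock lattice S(k, i) with i counting down-moves:
  k=0: S(0,0) = 27.2100
  k=1: S(1,0) = 33.4030; S(1,1) = 22.1652
  k=2: S(2,0) = 41.0055; S(2,1) = 27.2100; S(2,2) = 18.0557
Terminal payoffs V(N, i) = max(S_T - K, 0):
  V(2,0) = 17.295512; V(2,1) = 3.500000; V(2,2) = 0.000000
Backward induction: V(k, i) = exp(-r*dt) * [p * V(k+1, i) + (1-p) * V(k+1, i+1)]; then take max(V_cont, immediate exercise) for American.
  V(1,0) = exp(-r*dt) * [p*17.295512 + (1-p)*3.500000] = 9.861327; exercise = 9.692993; V(1,0) = max -> 9.861327
  V(1,1) = exp(-r*dt) * [p*3.500000 + (1-p)*0.000000] = 1.620209; exercise = 0.000000; V(1,1) = max -> 1.620209
  V(0,0) = exp(-r*dt) * [p*9.861327 + (1-p)*1.620209] = 5.423659; exercise = 3.500000; V(0,0) = max -> 5.423659


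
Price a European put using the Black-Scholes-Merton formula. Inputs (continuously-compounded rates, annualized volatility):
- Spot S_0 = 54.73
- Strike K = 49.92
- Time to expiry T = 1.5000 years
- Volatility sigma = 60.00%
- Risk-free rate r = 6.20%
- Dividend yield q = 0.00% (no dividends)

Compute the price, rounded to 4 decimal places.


d1 = (ln(S/K) + (r - q + 0.5*sigma^2) * T) / (sigma * sqrt(T)) = 0.61916335
d2 = d1 - sigma * sqrt(T) = -0.11568357
exp(-rT) = 0.91119350; exp(-qT) = 1.00000000
P = K * exp(-rT) * N(-d2) - S_0 * exp(-qT) * N(-d1)
N(-d1) = 0.26790438; N(-d2) = 0.54604834
P = 49.9200 * 0.91119350 * 0.54604834 - 54.7300 * 1.00000000 * 0.26790438 = 10.1756

Answer: Price = 10.1756


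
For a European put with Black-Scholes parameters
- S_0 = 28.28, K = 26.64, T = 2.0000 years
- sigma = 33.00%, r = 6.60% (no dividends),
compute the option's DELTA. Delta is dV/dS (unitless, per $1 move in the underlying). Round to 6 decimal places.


Answer: Delta = -0.259724

Derivation:
d1 = 0.6441978379; d2 = 0.1775073624
phi(d1) = 0.3241872622; exp(-qT) = 1.0000000000; exp(-rT) = 0.8763409951
N(-d1) = 0.2597235764
Delta = -exp(-qT) * N(-d1) = -1.0000000000 * 0.2597235764 = -0.259724


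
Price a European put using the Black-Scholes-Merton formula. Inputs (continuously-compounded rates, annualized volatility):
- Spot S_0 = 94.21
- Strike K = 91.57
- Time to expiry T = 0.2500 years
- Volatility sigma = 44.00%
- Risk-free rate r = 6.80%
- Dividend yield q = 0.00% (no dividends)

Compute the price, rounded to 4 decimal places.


Answer: Price = 6.1476

Derivation:
d1 = (ln(S/K) + (r - q + 0.5*sigma^2) * T) / (sigma * sqrt(T)) = 0.31646648
d2 = d1 - sigma * sqrt(T) = 0.09646648
exp(-rT) = 0.98314368; exp(-qT) = 1.00000000
P = K * exp(-rT) * N(-d2) - S_0 * exp(-qT) * N(-d1)
N(-d1) = 0.37582423; N(-d2) = 0.46157505
P = 91.5700 * 0.98314368 * 0.46157505 - 94.2100 * 1.00000000 * 0.37582423 = 6.1476


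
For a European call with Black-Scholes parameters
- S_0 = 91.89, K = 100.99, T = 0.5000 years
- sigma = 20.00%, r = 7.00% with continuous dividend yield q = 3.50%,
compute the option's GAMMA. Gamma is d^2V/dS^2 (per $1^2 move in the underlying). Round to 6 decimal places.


d1 = -0.4732615660; d2 = -0.6146829223
phi(d1) = 0.3566762440; exp(-qT) = 0.9826522357; exp(-rT) = 0.9656054163
Gamma = exp(-qT) * phi(d1) / (S * sigma * sqrt(T)) = 0.9826522357 * 0.3566762440 / (91.8900 * 0.2000 * 0.7071067812) = 0.026971

Answer: Gamma = 0.026971


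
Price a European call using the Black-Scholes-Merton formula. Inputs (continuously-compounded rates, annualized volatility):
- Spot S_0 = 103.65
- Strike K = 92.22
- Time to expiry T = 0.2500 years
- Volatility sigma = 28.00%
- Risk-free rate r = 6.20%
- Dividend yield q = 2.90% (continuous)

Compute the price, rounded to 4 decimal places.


d1 = (ln(S/K) + (r - q + 0.5*sigma^2) * T) / (sigma * sqrt(T)) = 0.96352009
d2 = d1 - sigma * sqrt(T) = 0.82352009
exp(-rT) = 0.98461951; exp(-qT) = 0.99277622
C = S_0 * exp(-qT) * N(d1) - K * exp(-rT) * N(d2)
N(d1) = 0.83235671; N(d2) = 0.79489385
C = 103.6500 * 0.99277622 * 0.83235671 - 92.2200 * 0.98461951 * 0.79489385 = 13.4729

Answer: Price = 13.4729


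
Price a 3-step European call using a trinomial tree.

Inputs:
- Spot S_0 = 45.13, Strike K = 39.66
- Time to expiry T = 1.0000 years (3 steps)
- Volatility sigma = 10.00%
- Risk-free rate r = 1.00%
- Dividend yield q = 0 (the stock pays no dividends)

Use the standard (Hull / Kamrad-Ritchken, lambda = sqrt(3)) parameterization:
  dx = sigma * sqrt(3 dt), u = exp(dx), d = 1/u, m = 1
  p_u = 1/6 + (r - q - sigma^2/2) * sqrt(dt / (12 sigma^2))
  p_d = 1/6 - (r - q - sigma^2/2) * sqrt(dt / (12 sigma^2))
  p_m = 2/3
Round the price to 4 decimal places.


dt = T/N = 0.333333; dx = sigma*sqrt(3*dt) = 0.100000
u = exp(dx) = 1.105171; d = 1/u = 0.904837
p_u = 0.175000, p_m = 0.666667, p_d = 0.158333
Discount per step: exp(-r*dt) = 0.996672
Stock lattice S(k, j) with j the centered position index:
  k=0: S(0,+0) = 45.1300
  k=1: S(1,-1) = 40.8353; S(1,+0) = 45.1300; S(1,+1) = 49.8764
  k=2: S(2,-2) = 36.9493; S(2,-1) = 40.8353; S(2,+0) = 45.1300; S(2,+1) = 49.8764; S(2,+2) = 55.1219
  k=3: S(3,-3) = 33.4331; S(3,-2) = 36.9493; S(3,-1) = 40.8353; S(3,+0) = 45.1300; S(3,+1) = 49.8764; S(3,+2) = 55.1219; S(3,+3) = 60.9191
Terminal payoffs V(N, j) = max(S_T - K, 0):
  V(3,-3) = 0.000000; V(3,-2) = 0.000000; V(3,-1) = 1.175313; V(3,+0) = 5.470000; V(3,+1) = 10.216364; V(3,+2) = 15.461906; V(3,+3) = 21.259128
Backward induction: V(k, j) = exp(-r*dt) * [p_u * V(k+1, j+1) + p_m * V(k+1, j) + p_d * V(k+1, j-1)]
  V(2,-2) = exp(-r*dt) * [p_u*1.175313 + p_m*0.000000 + p_d*0.000000] = 0.204995
  V(2,-1) = exp(-r*dt) * [p_u*5.470000 + p_m*1.175313 + p_d*0.000000] = 1.734999
  V(2,+0) = exp(-r*dt) * [p_u*10.216364 + p_m*5.470000 + p_d*1.175313] = 5.601917
  V(2,+1) = exp(-r*dt) * [p_u*15.461906 + p_m*10.216364 + p_d*5.470000] = 10.348274
  V(2,+2) = exp(-r*dt) * [p_u*21.259128 + p_m*15.461906 + p_d*10.216364] = 15.593810
  V(1,-1) = exp(-r*dt) * [p_u*5.601917 + p_m*1.734999 + p_d*0.204995] = 2.162239
  V(1,+0) = exp(-r*dt) * [p_u*10.348274 + p_m*5.601917 + p_d*1.734999] = 5.800899
  V(1,+1) = exp(-r*dt) * [p_u*15.593810 + p_m*10.348274 + p_d*5.601917] = 10.479746
  V(0,+0) = exp(-r*dt) * [p_u*10.479746 + p_m*5.800899 + p_d*2.162239] = 6.023464

Answer: Price = V(0,0) = 6.0235


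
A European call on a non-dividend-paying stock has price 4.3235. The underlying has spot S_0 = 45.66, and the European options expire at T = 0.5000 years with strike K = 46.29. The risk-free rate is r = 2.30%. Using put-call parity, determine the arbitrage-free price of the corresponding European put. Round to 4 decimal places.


Answer: Put price = 4.4242

Derivation:
Put-call parity: C - P = S_0 * exp(-qT) - K * exp(-rT).
S_0 * exp(-qT) = 45.6600 * 1.00000000 = 45.66000000
K * exp(-rT) = 46.2900 * 0.98856587 = 45.76071423
P = C - S*exp(-qT) + K*exp(-rT)
P = 4.3235 - 45.66000000 + 45.76071423 = 4.4242


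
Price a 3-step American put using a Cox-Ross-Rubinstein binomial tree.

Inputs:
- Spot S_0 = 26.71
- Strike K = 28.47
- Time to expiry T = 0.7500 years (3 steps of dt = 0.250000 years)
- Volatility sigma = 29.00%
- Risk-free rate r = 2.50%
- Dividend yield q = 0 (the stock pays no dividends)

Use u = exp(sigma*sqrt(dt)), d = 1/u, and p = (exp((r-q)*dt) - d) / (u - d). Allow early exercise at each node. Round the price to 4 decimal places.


Answer: Price = V(0,0) = 3.5729

Derivation:
dt = T/N = 0.250000
u = exp(sigma*sqrt(dt)) = 1.156040; d = 1/u = 0.865022
p = (exp((r-q)*dt) - d) / (u - d) = 0.485357
Discount per step: exp(-r*dt) = 0.993769
Stock lattice S(k, i) with i counting down-moves:
  k=0: S(0,0) = 26.7100
  k=1: S(1,0) = 30.8778; S(1,1) = 23.1047
  k=2: S(2,0) = 35.6960; S(2,1) = 26.7100; S(2,2) = 19.9861
  k=3: S(3,0) = 41.2660; S(3,1) = 30.8778; S(3,2) = 23.1047; S(3,3) = 17.2884
Terminal payoffs V(N, i) = max(K - S_T, 0):
  V(3,0) = 0.000000; V(3,1) = 0.000000; V(3,2) = 5.365255; V(3,3) = 11.181561
Backward induction: V(k, i) = exp(-r*dt) * [p * V(k+1, i) + (1-p) * V(k+1, i+1)]; then take max(V_cont, immediate exercise) for American.
  V(2,0) = exp(-r*dt) * [p*0.000000 + (1-p)*0.000000] = 0.000000; exercise = 0.000000; V(2,0) = max -> 0.000000
  V(2,1) = exp(-r*dt) * [p*0.000000 + (1-p)*5.365255] = 2.743987; exercise = 1.760000; V(2,1) = max -> 2.743987
  V(2,2) = exp(-r*dt) * [p*5.365255 + (1-p)*11.181561] = 8.306498; exercise = 8.483880; V(2,2) = max -> 8.483880
  V(1,0) = exp(-r*dt) * [p*0.000000 + (1-p)*2.743987] = 1.403375; exercise = 0.000000; V(1,0) = max -> 1.403375
  V(1,1) = exp(-r*dt) * [p*2.743987 + (1-p)*8.483880] = 5.662481; exercise = 5.365255; V(1,1) = max -> 5.662481
  V(0,0) = exp(-r*dt) * [p*1.403375 + (1-p)*5.662481] = 3.572894; exercise = 1.760000; V(0,0) = max -> 3.572894


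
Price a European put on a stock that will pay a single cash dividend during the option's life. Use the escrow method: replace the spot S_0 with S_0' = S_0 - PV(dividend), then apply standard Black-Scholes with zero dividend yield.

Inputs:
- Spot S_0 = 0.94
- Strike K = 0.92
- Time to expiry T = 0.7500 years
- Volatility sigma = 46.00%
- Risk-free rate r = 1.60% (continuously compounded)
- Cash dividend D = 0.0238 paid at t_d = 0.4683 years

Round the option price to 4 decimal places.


Answer: Price = 0.1405

Derivation:
PV(D) = D * exp(-r * t_d) = 0.0238 * 0.99253520 = 0.02362234
S_0' = S_0 - PV(D) = 0.9400 - 0.02362234 = 0.91637766
d1 = (ln(S_0'/K) + (r + sigma^2/2)*T) / (sigma*sqrt(T)) = 0.21940541
d2 = d1 - sigma*sqrt(T) = -0.17896627
exp(-rT) = 0.98807171
N(-d1) = 0.41316713; N(-d2) = 0.57101791
P = K * exp(-rT) * N(-d2) - S_0' * N(-d1) = 0.9200 * 0.98807171 * 0.57101791 - 0.91637766 * 0.41316713 = 0.1405


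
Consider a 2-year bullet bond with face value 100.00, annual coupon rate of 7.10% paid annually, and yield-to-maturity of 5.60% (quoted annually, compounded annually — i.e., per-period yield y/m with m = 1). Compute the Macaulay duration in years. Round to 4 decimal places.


Answer: Macaulay duration = 1.9346 years

Derivation:
Coupon per period c = face * coupon_rate / m = 7.100000
Periods per year m = 1; per-period yield y/m = 0.056000
Number of cashflows N = 2
Cashflows (t years, CF_t, discount factor 1/(1+y/m)^(m*t), PV):
  t = 1.0000: CF_t = 7.100000, DF = 0.946970, PV = 6.723485
  t = 2.0000: CF_t = 107.100000, DF = 0.896752, PV = 96.042097
Price P = sum_t PV_t = 102.765582
Macaulay numerator sum_t t * PV_t:
  t * PV_t at t = 1.0000: 6.723485
  t * PV_t at t = 2.0000: 192.084194
Macaulay duration D = (sum_t t * PV_t) / P = 198.807679 / 102.765582 = 1.934575


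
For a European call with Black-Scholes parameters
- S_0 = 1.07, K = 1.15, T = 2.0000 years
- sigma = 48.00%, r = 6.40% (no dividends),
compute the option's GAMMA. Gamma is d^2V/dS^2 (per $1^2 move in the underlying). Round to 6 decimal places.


d1 = 0.4217548798; d2 = -0.2570676301
phi(d1) = 0.3649929931; exp(-qT) = 1.0000000000; exp(-rT) = 0.8798533791
Gamma = exp(-qT) * phi(d1) / (S * sigma * sqrt(T)) = 1.0000000000 * 0.3649929931 / (1.0700 * 0.4800 * 1.4142135624) = 0.502510

Answer: Gamma = 0.502510


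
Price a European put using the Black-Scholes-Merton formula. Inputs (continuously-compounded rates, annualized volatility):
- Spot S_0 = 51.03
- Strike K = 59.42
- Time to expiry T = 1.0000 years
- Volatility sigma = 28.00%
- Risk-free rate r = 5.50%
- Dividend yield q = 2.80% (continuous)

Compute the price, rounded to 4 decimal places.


Answer: Price = 9.7778

Derivation:
d1 = (ln(S/K) + (r - q + 0.5*sigma^2) * T) / (sigma * sqrt(T)) = -0.30720420
d2 = d1 - sigma * sqrt(T) = -0.58720420
exp(-rT) = 0.94648515; exp(-qT) = 0.97238837
P = K * exp(-rT) * N(-d2) - S_0 * exp(-qT) * N(-d1)
N(-d1) = 0.62065602; N(-d2) = 0.72146671
P = 59.4200 * 0.94648515 * 0.72146671 - 51.0300 * 0.97238837 * 0.62065602 = 9.7778


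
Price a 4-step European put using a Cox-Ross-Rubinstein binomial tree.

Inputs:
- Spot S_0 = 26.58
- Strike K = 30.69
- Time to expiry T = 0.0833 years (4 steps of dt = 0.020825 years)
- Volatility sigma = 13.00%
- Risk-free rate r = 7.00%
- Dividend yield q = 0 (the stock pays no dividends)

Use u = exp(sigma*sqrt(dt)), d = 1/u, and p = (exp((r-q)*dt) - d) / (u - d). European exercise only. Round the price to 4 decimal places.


dt = T/N = 0.020825
u = exp(sigma*sqrt(dt)) = 1.018937; d = 1/u = 0.981415
p = (exp((r-q)*dt) - d) / (u - d) = 0.534188
Discount per step: exp(-r*dt) = 0.998543
Stock lattice S(k, i) with i counting down-moves:
  k=0: S(0,0) = 26.5800
  k=1: S(1,0) = 27.0834; S(1,1) = 26.0860
  k=2: S(2,0) = 27.5962; S(2,1) = 26.5800; S(2,2) = 25.6012
  k=3: S(3,0) = 28.1188; S(3,1) = 27.0834; S(3,2) = 26.0860; S(3,3) = 25.1254
  k=4: S(4,0) = 28.6513; S(4,1) = 27.5962; S(4,2) = 26.5800; S(4,3) = 25.6012; S(4,4) = 24.6584
Terminal payoffs V(N, i) = max(K - S_T, 0):
  V(4,0) = 2.038678; V(4,1) = 3.093766; V(4,2) = 4.110000; V(4,3) = 5.088811; V(4,4) = 6.031577
Backward induction: V(k, i) = exp(-r*dt) * [p * V(k+1, i) + (1-p) * V(k+1, i+1)].
  V(3,0) = exp(-r*dt) * [p*2.038678 + (1-p)*3.093766] = 2.526465
  V(3,1) = exp(-r*dt) * [p*3.093766 + (1-p)*4.110000] = 3.561943
  V(3,2) = exp(-r*dt) * [p*4.110000 + (1-p)*5.088811] = 4.559290
  V(3,3) = exp(-r*dt) * [p*5.088811 + (1-p)*6.031577] = 5.519910
  V(2,0) = exp(-r*dt) * [p*2.526465 + (1-p)*3.561943] = 3.004420
  V(2,1) = exp(-r*dt) * [p*3.561943 + (1-p)*4.559290] = 4.020654
  V(2,2) = exp(-r*dt) * [p*4.559290 + (1-p)*5.519910] = 4.999465
  V(1,0) = exp(-r*dt) * [p*3.004420 + (1-p)*4.020654] = 3.472727
  V(1,1) = exp(-r*dt) * [p*4.020654 + (1-p)*4.999465] = 4.470074
  V(0,0) = exp(-r*dt) * [p*3.472727 + (1-p)*4.470074] = 3.931567

Answer: Price = V(0,0) = 3.9316


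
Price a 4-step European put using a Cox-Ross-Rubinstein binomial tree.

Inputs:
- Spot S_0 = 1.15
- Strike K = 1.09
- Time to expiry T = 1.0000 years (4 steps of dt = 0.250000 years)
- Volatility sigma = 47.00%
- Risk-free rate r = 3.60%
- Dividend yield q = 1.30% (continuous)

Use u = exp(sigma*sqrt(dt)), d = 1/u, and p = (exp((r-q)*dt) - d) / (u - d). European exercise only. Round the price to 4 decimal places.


Answer: Price = V(0,0) = 0.1610

Derivation:
dt = T/N = 0.250000
u = exp(sigma*sqrt(dt)) = 1.264909; d = 1/u = 0.790571
p = (exp((r-q)*dt) - d) / (u - d) = 0.453676
Discount per step: exp(-r*dt) = 0.991040
Stock lattice S(k, i) with i counting down-moves:
  k=0: S(0,0) = 1.1500
  k=1: S(1,0) = 1.4546; S(1,1) = 0.9092
  k=2: S(2,0) = 1.8400; S(2,1) = 1.1500; S(2,2) = 0.7188
  k=3: S(3,0) = 2.3274; S(3,1) = 1.4546; S(3,2) = 0.9092; S(3,3) = 0.5682
  k=4: S(4,0) = 2.9440; S(4,1) = 1.8400; S(4,2) = 1.1500; S(4,3) = 0.7188; S(4,4) = 0.4492
Terminal payoffs V(N, i) = max(K - S_T, 0):
  V(4,0) = 0.000000; V(4,1) = 0.000000; V(4,2) = 0.000000; V(4,3) = 0.371247; V(4,4) = 0.640778
Backward induction: V(k, i) = exp(-r*dt) * [p * V(k+1, i) + (1-p) * V(k+1, i+1)].
  V(3,0) = exp(-r*dt) * [p*0.000000 + (1-p)*0.000000] = 0.000000
  V(3,1) = exp(-r*dt) * [p*0.000000 + (1-p)*0.000000] = 0.000000
  V(3,2) = exp(-r*dt) * [p*0.000000 + (1-p)*0.371247] = 0.201004
  V(3,3) = exp(-r*dt) * [p*0.371247 + (1-p)*0.640778] = 0.513853
  V(2,0) = exp(-r*dt) * [p*0.000000 + (1-p)*0.000000] = 0.000000
  V(2,1) = exp(-r*dt) * [p*0.000000 + (1-p)*0.201004] = 0.108830
  V(2,2) = exp(-r*dt) * [p*0.201004 + (1-p)*0.513853] = 0.368589
  V(1,0) = exp(-r*dt) * [p*0.000000 + (1-p)*0.108830] = 0.058923
  V(1,1) = exp(-r*dt) * [p*0.108830 + (1-p)*0.368589] = 0.248496
  V(0,0) = exp(-r*dt) * [p*0.058923 + (1-p)*0.248496] = 0.161035


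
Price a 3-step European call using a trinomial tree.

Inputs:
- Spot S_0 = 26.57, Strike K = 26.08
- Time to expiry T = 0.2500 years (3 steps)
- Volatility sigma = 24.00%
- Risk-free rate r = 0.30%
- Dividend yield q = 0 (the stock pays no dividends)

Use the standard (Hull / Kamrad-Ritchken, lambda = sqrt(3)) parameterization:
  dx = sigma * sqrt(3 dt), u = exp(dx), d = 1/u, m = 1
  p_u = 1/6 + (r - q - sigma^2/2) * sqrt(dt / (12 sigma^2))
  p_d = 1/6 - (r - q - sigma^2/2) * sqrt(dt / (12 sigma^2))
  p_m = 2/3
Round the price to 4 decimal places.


dt = T/N = 0.083333; dx = sigma*sqrt(3*dt) = 0.120000
u = exp(dx) = 1.127497; d = 1/u = 0.886920
p_u = 0.157708, p_m = 0.666667, p_d = 0.175625
Discount per step: exp(-r*dt) = 0.999750
Stock lattice S(k, j) with j the centered position index:
  k=0: S(0,+0) = 26.5700
  k=1: S(1,-1) = 23.5655; S(1,+0) = 26.5700; S(1,+1) = 29.9576
  k=2: S(2,-2) = 20.9007; S(2,-1) = 23.5655; S(2,+0) = 26.5700; S(2,+1) = 29.9576; S(2,+2) = 33.7771
  k=3: S(3,-3) = 18.5373; S(3,-2) = 20.9007; S(3,-1) = 23.5655; S(3,+0) = 26.5700; S(3,+1) = 29.9576; S(3,+2) = 33.7771; S(3,+3) = 38.0836
Terminal payoffs V(N, j) = max(S_T - K, 0):
  V(3,-3) = 0.000000; V(3,-2) = 0.000000; V(3,-1) = 0.000000; V(3,+0) = 0.490000; V(3,+1) = 3.877591; V(3,+2) = 7.697090; V(3,+3) = 12.003563
Backward induction: V(k, j) = exp(-r*dt) * [p_u * V(k+1, j+1) + p_m * V(k+1, j) + p_d * V(k+1, j-1)]
  V(2,-2) = exp(-r*dt) * [p_u*0.000000 + p_m*0.000000 + p_d*0.000000] = 0.000000
  V(2,-1) = exp(-r*dt) * [p_u*0.490000 + p_m*0.000000 + p_d*0.000000] = 0.077258
  V(2,+0) = exp(-r*dt) * [p_u*3.877591 + p_m*0.490000 + p_d*0.000000] = 0.937961
  V(2,+1) = exp(-r*dt) * [p_u*7.697090 + p_m*3.877591 + p_d*0.490000] = 3.884041
  V(2,+2) = exp(-r*dt) * [p_u*12.003563 + p_m*7.697090 + p_d*3.877591] = 7.703531
  V(1,-1) = exp(-r*dt) * [p_u*0.937961 + p_m*0.077258 + p_d*0.000000] = 0.199380
  V(1,+0) = exp(-r*dt) * [p_u*3.884041 + p_m*0.937961 + p_d*0.077258] = 1.251108
  V(1,+1) = exp(-r*dt) * [p_u*7.703531 + p_m*3.884041 + p_d*0.937961] = 3.968009
  V(0,+0) = exp(-r*dt) * [p_u*3.968009 + p_m*1.251108 + p_d*0.199380] = 1.494503

Answer: Price = V(0,0) = 1.4945
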